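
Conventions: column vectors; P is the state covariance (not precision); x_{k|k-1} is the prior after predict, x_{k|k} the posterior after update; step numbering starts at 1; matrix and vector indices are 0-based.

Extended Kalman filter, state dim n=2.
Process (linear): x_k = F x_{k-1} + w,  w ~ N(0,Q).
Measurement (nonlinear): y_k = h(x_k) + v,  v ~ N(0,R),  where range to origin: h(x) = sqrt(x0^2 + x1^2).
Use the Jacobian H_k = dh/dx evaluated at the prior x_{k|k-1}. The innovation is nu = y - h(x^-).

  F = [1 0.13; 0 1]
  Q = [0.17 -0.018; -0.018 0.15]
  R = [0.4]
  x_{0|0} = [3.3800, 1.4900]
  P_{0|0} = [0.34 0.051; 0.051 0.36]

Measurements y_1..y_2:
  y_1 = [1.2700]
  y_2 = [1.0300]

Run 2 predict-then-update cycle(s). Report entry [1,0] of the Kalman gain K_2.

K[1,0] = 0.2007

step 1: x^-=[3.5737, 1.4900]  P^-=[0.5293 0.0798; 0.0798 0.5100]  H_jac=[0.9230 0.3848]  S=[0.9832]  K=[0.5282; 0.2745]  nu=[-2.6019]  x^+=[2.1994, 0.7757]  P^+=[0.2551 -0.0628; -0.0628 0.4359]
step 2: x^-=[2.3003, 0.7757]  P^-=[0.4161 -0.0241; -0.0241 0.5859]  H_jac=[0.9476 0.3195]  S=[0.8189]  K=[0.4721; 0.2007]  nu=[-1.3976]  x^+=[1.6405, 0.4951]  P^+=[0.2336 -0.1017; -0.1017 0.5529]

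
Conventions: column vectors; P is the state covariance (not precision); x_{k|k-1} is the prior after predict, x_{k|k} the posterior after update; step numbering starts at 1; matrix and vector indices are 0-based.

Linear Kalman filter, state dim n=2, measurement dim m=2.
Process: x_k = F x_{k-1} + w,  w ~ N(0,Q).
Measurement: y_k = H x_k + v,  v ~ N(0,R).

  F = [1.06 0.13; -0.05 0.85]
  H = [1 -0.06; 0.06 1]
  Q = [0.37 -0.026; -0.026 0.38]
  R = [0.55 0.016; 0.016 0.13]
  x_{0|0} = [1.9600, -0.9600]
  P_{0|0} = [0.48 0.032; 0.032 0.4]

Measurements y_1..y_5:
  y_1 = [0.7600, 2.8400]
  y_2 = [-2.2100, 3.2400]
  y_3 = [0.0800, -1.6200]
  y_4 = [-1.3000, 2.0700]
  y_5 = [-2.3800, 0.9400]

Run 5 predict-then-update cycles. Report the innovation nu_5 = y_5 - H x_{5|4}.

step 1: x^-=[1.9528, -0.9140]  P^-=[0.9249 0.0214; 0.0214 0.6675]  S=[1.4747 0.0528; 0.0528 0.8034]  K=[0.6243 0.0547; -0.0425 0.8352]  nu=[-1.2476, 3.6368]  x^+=[1.3728, 2.1767]  P^+=[0.3440 -0.0035; -0.0035 0.1081]
step 2: x^-=[1.7381, 1.7815]  P^-=[0.7574 -0.0355; -0.0355 0.4593]  S=[1.3133 -0.0014; -0.0014 0.5877]  K=[0.5784 0.0184; -0.0471 0.7777]  nu=[-3.8412, 1.3542]  x^+=[-0.4586, 3.0157]  P^+=[0.3179 -0.0074; -0.0074 0.1008]
step 3: x^-=[-0.0940, 2.5863]  P^-=[0.7269 -0.0384; -0.0384 0.4542]  S=[1.2831 -0.0059; -0.0059 0.5823]  K=[0.5684 0.0147; -0.0476 0.7757]  nu=[0.3292, -4.2006]  x^+=[0.0311, -0.6879]  P^+=[0.3124 -0.0077; -0.0077 0.1005]
step 4: x^-=[-0.0564, -0.5863]  P^-=[0.7205 -0.0384; -0.0384 0.4541]  S=[1.2768 -0.0062; -0.0062 0.5821]  K=[0.5662 0.0144; -0.0476 0.7756]  nu=[-1.2787, 2.6596]  x^+=[-0.7421, 1.5376]  P^+=[0.3112 -0.0077; -0.0077 0.1005]
step 5: x^-=[-0.5867, 1.3440]  P^-=[0.7192 -0.0383; -0.0383 0.4541]  S=[1.2754 -0.0063; -0.0063 0.5821]  K=[0.5658 0.0144; -0.0476 0.7756]  nu=[-1.7126, -0.3688]  x^+=[-1.5610, 1.1394]  P^+=[0.3109 -0.0077; -0.0077 0.1005]

innov = [-1.7126, -0.3688]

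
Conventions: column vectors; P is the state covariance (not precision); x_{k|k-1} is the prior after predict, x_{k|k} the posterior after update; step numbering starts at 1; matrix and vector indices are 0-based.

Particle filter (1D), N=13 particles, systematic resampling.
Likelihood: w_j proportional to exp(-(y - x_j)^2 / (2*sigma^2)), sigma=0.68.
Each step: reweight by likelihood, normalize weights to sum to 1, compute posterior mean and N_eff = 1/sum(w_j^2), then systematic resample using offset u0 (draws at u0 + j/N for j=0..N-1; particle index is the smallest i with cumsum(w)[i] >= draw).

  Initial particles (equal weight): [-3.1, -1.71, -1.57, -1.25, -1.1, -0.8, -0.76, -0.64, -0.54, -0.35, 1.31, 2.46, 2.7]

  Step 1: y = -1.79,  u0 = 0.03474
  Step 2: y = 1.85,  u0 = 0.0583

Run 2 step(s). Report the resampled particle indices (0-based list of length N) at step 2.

resampled_idx = [9, 10, 10, 11, 11, 12, 12, 12, 12, 12, 12, 12, 12]

step 1: w=[0.0338, 0.2150, 0.2054, 0.1579, 0.1294, 0.0750, 0.0687, 0.0518, 0.0400, 0.0230, 0.0000, 0.0000, 0.0000]  mean=-1.3097  Neff=6.8314  idx=[1, 1, 1, 2, 2, 2, 3, 3, 4, 4, 5, 6, 8]
step 2: w=[0.0003, 0.0003, 0.0003, 0.0009, 0.0009, 0.0009, 0.0089, 0.0089, 0.0237, 0.0237, 0.1459, 0.1832, 0.6019]  mean=-0.6615  Neff=2.3901  idx=[9, 10, 10, 11, 11, 12, 12, 12, 12, 12, 12, 12, 12]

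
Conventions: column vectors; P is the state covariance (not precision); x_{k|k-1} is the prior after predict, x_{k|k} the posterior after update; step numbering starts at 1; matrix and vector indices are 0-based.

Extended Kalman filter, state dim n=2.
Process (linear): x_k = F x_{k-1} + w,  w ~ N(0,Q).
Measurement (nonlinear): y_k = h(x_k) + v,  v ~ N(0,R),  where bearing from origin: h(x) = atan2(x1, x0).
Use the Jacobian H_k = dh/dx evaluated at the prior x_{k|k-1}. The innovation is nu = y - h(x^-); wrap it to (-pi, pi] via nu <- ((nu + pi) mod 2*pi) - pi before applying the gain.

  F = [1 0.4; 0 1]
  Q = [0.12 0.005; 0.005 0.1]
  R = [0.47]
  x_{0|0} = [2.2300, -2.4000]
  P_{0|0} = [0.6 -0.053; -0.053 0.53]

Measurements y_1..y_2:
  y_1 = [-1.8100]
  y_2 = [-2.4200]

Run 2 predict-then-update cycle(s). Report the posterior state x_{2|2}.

x_post = [-0.5761, -2.7532]

step 1: x^-=[1.2700, -2.4000]  P^-=[0.7624 0.1640; 0.1640 0.6300]  H_jac=[0.3255 0.1723]  S=[0.5879]  K=[0.4702; 0.2754]  nu=[-0.7259]  x^+=[0.9287, -2.5999]  P^+=[0.6324 0.0879; 0.0879 0.5854]
step 2: x^-=[-0.1113, -2.5999]  P^-=[0.9164 0.3270; 0.3270 0.6854]  H_jac=[0.3839 -0.0164]  S=[0.6011]  K=[0.5763; 0.1901]  nu=[-0.8064]  x^+=[-0.5761, -2.7532]  P^+=[0.7167 0.2612; 0.2612 0.6637]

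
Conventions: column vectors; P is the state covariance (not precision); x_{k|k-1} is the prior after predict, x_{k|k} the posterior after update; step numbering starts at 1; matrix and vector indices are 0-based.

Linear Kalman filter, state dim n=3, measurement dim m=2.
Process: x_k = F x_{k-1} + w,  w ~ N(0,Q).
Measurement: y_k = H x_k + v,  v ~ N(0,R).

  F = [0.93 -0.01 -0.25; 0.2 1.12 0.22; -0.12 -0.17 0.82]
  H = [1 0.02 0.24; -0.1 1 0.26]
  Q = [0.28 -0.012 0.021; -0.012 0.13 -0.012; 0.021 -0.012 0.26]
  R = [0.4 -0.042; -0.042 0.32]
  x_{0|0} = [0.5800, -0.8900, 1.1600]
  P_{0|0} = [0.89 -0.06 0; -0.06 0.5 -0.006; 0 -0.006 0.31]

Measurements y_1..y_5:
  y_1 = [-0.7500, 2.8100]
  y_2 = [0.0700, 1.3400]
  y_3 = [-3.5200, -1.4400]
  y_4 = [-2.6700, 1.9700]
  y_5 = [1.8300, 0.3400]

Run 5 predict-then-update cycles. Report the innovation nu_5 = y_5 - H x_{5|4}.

step 1: x^-=[0.2583, -0.6256, 1.0329]  P^-=[1.0703 0.0702 -0.1318; 0.0702 0.7780 -0.0678; -0.1318 -0.0678 0.4949]  S=[1.4380 -0.0803; -0.0803 1.0997]  K=[0.7226 -0.0119; 0.0869 0.6914; -0.0063 0.0669]  nu=[-1.2437, 3.1929]  x^+=[-0.6784, 1.4738, 1.2542]  P^+=[0.3179 0.0290 -0.1205; 0.0290 0.2511 -0.1178; -0.1205 -0.1178 0.4899]
step 2: x^-=[-0.9592, 1.7909, 0.8593]  P^-=[0.6405 0.0621 -0.2186; 0.0621 0.4257 -0.1043; -0.2186 -0.1043 0.6590]  S=[0.9752 -0.0716; -0.0716 0.7414]  K=[0.6027 -0.0211; 0.0862 0.5376; -0.0557 0.1145]  nu=[0.7872, -0.7702]  x^+=[-0.4685, 1.4447, 0.7273]  P^+=[0.2841 0.0429 -0.1790; 0.0429 0.2108 -0.1467; -0.1790 -0.1467 0.6453]
step 3: x^-=[-0.6320, 1.6843, 0.4070]  P^-=[0.6478 0.0613 -0.2963; 0.0613 0.3683 -0.1036; -0.2963 -0.1036 0.7820]  S=[0.9522 -0.0848; -0.0848 0.6968]  K=[0.6031 -0.0422; 0.0898 0.4919; -0.1008 0.1733]  nu=[-3.0194, -3.2933]  x^+=[-2.3143, -0.2068, 0.1407]  P^+=[0.2958 0.0490 -0.2241; 0.0490 0.1994 -0.1573; -0.2241 -0.1573 0.7484]
step 4: x^-=[-2.1854, -0.6635, 0.4283]  P^-=[0.6852 0.0603 -0.3558; 0.0603 0.3530 -0.0997; -0.3558 -0.0997 0.8632]  S=[0.9657 -0.0978; -0.0978 0.6927]  K=[0.6164 -0.0583; 0.0933 0.4765; -0.1345 0.2124]  nu=[-0.5741, 2.3036]  x^+=[-2.6736, 0.3807, 0.9947]  P^+=[0.3088 0.0523 -0.2536; 0.0523 0.1959 -0.1621; -0.2536 -0.1621 0.8089]
step 5: x^-=[-2.7390, 0.1105, 1.0718]  P^-=[0.7138 0.0596 -0.3937; 0.0596 0.3485 -0.0973; -0.3937 -0.0973 0.9112]  S=[0.9789 -0.1068; -0.1068 0.6952]  K=[0.6265 -0.0679; 0.0956 0.4710; -0.1553 0.2336]  nu=[4.3095, -0.3231]  x^+=[-0.0172, 0.3702, 0.3271]  P^+=[0.3173 0.0541 -0.2707; 0.0541 0.1949 -0.1647; -0.2707 -0.1647 0.8419]

innov = [4.3095, -0.3231]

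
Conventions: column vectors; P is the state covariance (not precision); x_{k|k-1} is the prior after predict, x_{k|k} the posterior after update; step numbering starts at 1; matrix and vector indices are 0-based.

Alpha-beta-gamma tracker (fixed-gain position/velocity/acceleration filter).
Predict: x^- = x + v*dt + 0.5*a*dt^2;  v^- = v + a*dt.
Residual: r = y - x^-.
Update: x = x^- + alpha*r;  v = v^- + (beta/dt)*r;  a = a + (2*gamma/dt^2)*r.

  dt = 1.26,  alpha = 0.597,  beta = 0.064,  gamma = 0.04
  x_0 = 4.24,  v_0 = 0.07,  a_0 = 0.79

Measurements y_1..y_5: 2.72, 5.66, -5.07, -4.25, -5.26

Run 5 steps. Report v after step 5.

v_post = 0.9403

step 1: x_pred=4.9553  r=-2.2353  x^+=3.6208  v^+=0.9519  a^+=0.6774
step 2: x_pred=5.3579  r=0.3021  x^+=5.5382  v^+=1.8207  a^+=0.6926
step 3: x_pred=8.3821  r=-13.4521  x^+=0.3512  v^+=2.0101  a^+=0.0147
step 4: x_pred=2.8956  r=-7.1456  x^+=-1.3703  v^+=1.6657  a^+=-0.3453
step 5: x_pred=0.4543  r=-5.7143  x^+=-2.9571  v^+=0.9403  a^+=-0.6333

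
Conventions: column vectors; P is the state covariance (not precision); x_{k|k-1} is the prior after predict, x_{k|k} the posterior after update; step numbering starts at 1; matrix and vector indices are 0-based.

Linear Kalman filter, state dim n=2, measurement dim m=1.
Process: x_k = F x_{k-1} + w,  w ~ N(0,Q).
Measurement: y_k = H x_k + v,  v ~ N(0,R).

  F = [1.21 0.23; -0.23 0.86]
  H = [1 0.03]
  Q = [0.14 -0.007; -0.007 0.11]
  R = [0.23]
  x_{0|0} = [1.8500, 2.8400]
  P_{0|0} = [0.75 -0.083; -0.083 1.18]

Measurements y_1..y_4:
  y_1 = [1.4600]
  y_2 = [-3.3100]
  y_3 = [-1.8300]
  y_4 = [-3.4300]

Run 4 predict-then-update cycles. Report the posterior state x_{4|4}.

x_post = [-2.9458, 0.4960]

step 1: x^-=[2.8917, 2.0169]  P^-=[1.2543 -0.0643; -0.0643 1.0552]  S=[1.4814]  K=[0.8454; -0.0220]  nu=[-1.4922]  x^+=[1.6302, 2.0498]  P^+=[0.1955 -0.0367; -0.0367 1.0545]
step 2: x^-=[2.4440, 1.3879]  P^-=[0.4616 0.1109; 0.1109 0.9148]  S=[0.6991]  K=[0.6651; 0.1979]  nu=[-5.7956]  x^+=[-1.4106, 0.2409]  P^+=[0.1524 0.0189; 0.0189 0.8874]
step 3: x^-=[-1.6514, 0.5316]  P^-=[0.4206 0.1448; 0.1448 0.7669]  S=[0.6600]  K=[0.6439; 0.2542]  nu=[-0.1946]  x^+=[-1.7767, 0.4822]  P^+=[0.1470 0.0367; 0.0367 0.7243]
step 4: x^-=[-2.0389, 0.8233]  P^-=[0.4140 0.1316; 0.1316 0.6389]  S=[0.6524]  K=[0.6405; 0.2311]  nu=[-1.4158]  x^+=[-2.9458, 0.4960]  P^+=[0.1463 0.0350; 0.0350 0.6040]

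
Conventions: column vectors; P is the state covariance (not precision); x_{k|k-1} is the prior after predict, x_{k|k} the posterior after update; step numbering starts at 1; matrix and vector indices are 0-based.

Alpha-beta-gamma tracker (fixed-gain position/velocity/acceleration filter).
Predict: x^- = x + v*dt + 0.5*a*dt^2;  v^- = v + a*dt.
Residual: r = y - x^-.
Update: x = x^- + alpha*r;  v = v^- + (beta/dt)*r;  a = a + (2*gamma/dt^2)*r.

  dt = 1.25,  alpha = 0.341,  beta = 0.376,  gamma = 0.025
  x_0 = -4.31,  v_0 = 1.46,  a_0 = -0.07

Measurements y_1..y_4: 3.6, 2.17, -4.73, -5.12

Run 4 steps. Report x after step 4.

x_post = -0.3595

step 1: x_pred=-2.5397  r=6.1397  x^+=-0.4461  v^+=3.2193  a^+=0.1265
step 2: x_pred=3.6769  r=-1.5069  x^+=3.1630  v^+=2.9241  a^+=0.0782
step 3: x_pred=6.8793  r=-11.6093  x^+=2.9206  v^+=-0.4701  a^+=-0.2932
step 4: x_pred=2.1038  r=-7.2238  x^+=-0.3595  v^+=-3.0096  a^+=-0.5244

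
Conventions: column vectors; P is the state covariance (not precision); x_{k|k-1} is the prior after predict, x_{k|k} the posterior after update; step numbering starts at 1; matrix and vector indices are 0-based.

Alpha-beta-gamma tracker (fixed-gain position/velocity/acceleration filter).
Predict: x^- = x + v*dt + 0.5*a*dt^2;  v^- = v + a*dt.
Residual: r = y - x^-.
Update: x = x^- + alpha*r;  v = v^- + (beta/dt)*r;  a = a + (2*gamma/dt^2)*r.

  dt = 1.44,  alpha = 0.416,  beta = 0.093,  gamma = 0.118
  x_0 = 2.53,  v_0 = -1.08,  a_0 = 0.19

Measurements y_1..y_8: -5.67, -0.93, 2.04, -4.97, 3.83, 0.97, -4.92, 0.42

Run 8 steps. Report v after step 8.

step 1: x_pred=1.1718  r=-6.8418  x^+=-1.6744  v^+=-1.2483  a^+=-0.5887
step 2: x_pred=-4.0822  r=3.1522  x^+=-2.7709  v^+=-1.8924  a^+=-0.2299
step 3: x_pred=-5.7343  r=7.7743  x^+=-2.5002  v^+=-1.7214  a^+=0.6549
step 4: x_pred=-4.3000  r=-0.6700  x^+=-4.5787  v^+=-0.8216  a^+=0.5786
step 5: x_pred=-5.1619  r=8.9919  x^+=-1.4212  v^+=0.5924  a^+=1.6020
step 6: x_pred=1.0927  r=-0.1227  x^+=1.0417  v^+=2.8913  a^+=1.5880
step 7: x_pred=6.8517  r=-11.7717  x^+=1.9547  v^+=4.4179  a^+=0.2483
step 8: x_pred=8.5738  r=-8.1538  x^+=5.1818  v^+=4.2488  a^+=-0.6797

v_post = 4.2488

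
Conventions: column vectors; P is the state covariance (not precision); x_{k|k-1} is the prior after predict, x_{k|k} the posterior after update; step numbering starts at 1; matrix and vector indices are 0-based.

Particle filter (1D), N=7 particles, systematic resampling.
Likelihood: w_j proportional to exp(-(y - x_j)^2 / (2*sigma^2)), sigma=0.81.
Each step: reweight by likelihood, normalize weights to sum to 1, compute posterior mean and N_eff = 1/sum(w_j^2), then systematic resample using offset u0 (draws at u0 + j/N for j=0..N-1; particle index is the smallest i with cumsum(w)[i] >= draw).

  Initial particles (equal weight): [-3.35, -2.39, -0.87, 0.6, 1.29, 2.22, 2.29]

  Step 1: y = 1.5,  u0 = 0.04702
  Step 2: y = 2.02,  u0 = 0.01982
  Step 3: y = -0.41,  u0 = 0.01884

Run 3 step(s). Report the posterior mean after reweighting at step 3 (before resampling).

step 1: w=[0.0000, 0.0000, 0.0049, 0.1916, 0.3435, 0.2393, 0.2208]  mean=1.5905  Neff=3.8361  idx=[3, 3, 4, 4, 5, 5, 6]
step 2: w=[0.0463, 0.0463, 0.1433, 0.1433, 0.2087, 0.2087, 0.2035]  mean=1.8177  Neff=5.7520  idx=[0, 2, 3, 4, 5, 5, 6]
step 3: w=[0.6566, 0.1579, 0.1579, 0.0073, 0.0073, 0.0073, 0.0055]  mean=0.8629  Neff=2.0781  idx=[0, 0, 0, 0, 0, 1, 2]

post_mean = 0.8629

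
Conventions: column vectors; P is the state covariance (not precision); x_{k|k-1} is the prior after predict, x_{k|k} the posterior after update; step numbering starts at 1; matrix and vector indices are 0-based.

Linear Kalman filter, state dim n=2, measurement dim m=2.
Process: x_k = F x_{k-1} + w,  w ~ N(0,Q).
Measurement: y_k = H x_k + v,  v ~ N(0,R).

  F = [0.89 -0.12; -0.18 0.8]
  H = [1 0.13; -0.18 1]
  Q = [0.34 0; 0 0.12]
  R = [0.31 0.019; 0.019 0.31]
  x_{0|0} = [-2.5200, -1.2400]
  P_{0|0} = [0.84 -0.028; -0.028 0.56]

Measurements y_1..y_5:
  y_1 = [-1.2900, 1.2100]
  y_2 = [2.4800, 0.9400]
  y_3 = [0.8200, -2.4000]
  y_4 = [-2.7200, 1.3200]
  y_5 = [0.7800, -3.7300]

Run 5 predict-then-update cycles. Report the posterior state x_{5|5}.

x_post = [0.5403, -1.3191]

step 1: x^-=[-2.0940, -0.5384]  P^-=[1.0194 -0.2089; -0.2089 0.5137]  S=[1.2838 -0.3017; -0.3017 0.9319]  K=[0.7295 -0.1849; 0.0307 0.6015]  nu=[0.8740, 1.3715]  x^+=[-1.7100, 0.3133]  P^+=[0.2231 -0.0033; -0.0033 0.1865]
step 2: x^-=[-1.5595, 0.5585]  P^-=[0.5201 -0.0561; -0.0561 0.2475]  S=[0.8197 -0.0972; -0.0972 0.5945]  K=[0.6075 -0.1524; 0.0227 0.4370]  nu=[3.9669, 0.1008]  x^+=[0.8351, 0.6925]  P^+=[0.1857 -0.0023; -0.0023 0.1355]
step 3: x^-=[0.6601, 0.4037]  P^-=[0.4896 -0.0444; -0.0444 0.2134]  S=[0.7916 -0.0848; -0.0848 0.5552]  K=[0.5953 -0.1478; 0.0220 0.4021]  nu=[0.1074, -2.6848]  x^+=[1.1210, -0.6735]  P^+=[0.1820 -0.0018; -0.0018 0.1247]
step 4: x^-=[1.0785, -0.7405]  P^-=[0.4863 -0.0424; -0.0424 0.2062]  S=[0.7888 -0.0832; -0.0832 0.5473]  K=[0.5940 -0.1472; 0.0218 0.3941]  nu=[-3.7022, 2.2547]  x^+=[-1.4527, 0.0675]  P^+=[0.1816 -0.0017; -0.0017 0.1223]
step 5: x^-=[-1.3010, 0.3155]  P^-=[0.4859 -0.0420; -0.0420 0.2046]  S=[0.7885 -0.0829; -0.0829 0.5455]  K=[0.5939 -0.1471; 0.0217 0.3923]  nu=[2.0399, -4.2796]  x^+=[0.5403, -1.3191]  P^+=[0.1815 -0.0017; -0.0017 0.1217]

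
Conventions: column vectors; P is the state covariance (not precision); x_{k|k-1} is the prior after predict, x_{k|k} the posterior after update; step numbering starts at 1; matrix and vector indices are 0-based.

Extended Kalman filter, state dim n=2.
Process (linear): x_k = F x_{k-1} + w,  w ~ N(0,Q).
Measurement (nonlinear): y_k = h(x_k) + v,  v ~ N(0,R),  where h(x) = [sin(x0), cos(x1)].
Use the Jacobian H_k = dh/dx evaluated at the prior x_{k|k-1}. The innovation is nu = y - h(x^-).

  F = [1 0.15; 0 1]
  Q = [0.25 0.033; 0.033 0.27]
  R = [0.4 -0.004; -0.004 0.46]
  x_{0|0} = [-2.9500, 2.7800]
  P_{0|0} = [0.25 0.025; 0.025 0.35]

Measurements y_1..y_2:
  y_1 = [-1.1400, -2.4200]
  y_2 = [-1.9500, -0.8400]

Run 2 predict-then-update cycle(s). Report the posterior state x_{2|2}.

step 1: x^-=[-2.5330, 2.7800]  P^-=[0.5154 0.1105; 0.1105 0.6200]  H_jac=[-0.8205 0.0000; 0.0000 -0.3538]  S=[0.7469 0.0281; 0.0281 0.5376]  K=[-0.5645 -0.0432; -0.1063 -0.4024]  nu=[-0.5683, -1.4847]  x^+=[-2.1480, 3.4379]  P^+=[0.2750 0.0498; 0.0498 0.5221]
step 2: x^-=[-1.6323, 3.4379]  P^-=[0.5517 0.1612; 0.1612 0.7921]  H_jac=[-0.0615 0.0000; 0.0000 0.2920]  S=[0.4021 -0.0069; -0.0069 0.5275]  K=[-0.0829 0.0881; -0.0171 0.4382]  nu=[-0.9519, 0.1164]  x^+=[-1.5432, 3.5052]  P^+=[0.5447 0.1400; 0.1400 0.6906]

x_post = [-1.5432, 3.5052]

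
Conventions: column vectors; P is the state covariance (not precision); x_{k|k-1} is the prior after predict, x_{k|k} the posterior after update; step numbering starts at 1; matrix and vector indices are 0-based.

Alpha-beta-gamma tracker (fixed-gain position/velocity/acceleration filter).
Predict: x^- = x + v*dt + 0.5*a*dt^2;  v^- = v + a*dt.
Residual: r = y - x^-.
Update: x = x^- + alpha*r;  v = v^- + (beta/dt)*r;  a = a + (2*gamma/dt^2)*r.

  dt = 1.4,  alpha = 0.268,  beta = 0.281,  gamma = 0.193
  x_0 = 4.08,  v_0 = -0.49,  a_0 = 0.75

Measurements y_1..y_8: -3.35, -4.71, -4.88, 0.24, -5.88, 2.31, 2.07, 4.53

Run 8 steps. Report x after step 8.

step 1: x_pred=4.1290  r=-7.4790  x^+=2.1246  v^+=-0.9411  a^+=-0.7229
step 2: x_pred=0.0986  r=-4.8086  x^+=-1.1901  v^+=-2.9184  a^+=-1.6699
step 3: x_pred=-6.9123  r=2.0323  x^+=-6.3677  v^+=-4.8483  a^+=-1.2697
step 4: x_pred=-14.3996  r=14.6396  x^+=-10.4762  v^+=-3.6875  a^+=1.6134
step 5: x_pred=-14.0574  r=8.1774  x^+=-11.8659  v^+=0.2127  a^+=3.2239
step 6: x_pred=-8.4087  r=10.7187  x^+=-5.5361  v^+=6.8775  a^+=5.3348
step 7: x_pred=9.3206  r=-7.2506  x^+=7.3774  v^+=12.8910  a^+=3.9069
step 8: x_pred=29.2536  r=-24.7236  x^+=22.6276  v^+=13.3983  a^+=-0.9621

x_post = 22.6276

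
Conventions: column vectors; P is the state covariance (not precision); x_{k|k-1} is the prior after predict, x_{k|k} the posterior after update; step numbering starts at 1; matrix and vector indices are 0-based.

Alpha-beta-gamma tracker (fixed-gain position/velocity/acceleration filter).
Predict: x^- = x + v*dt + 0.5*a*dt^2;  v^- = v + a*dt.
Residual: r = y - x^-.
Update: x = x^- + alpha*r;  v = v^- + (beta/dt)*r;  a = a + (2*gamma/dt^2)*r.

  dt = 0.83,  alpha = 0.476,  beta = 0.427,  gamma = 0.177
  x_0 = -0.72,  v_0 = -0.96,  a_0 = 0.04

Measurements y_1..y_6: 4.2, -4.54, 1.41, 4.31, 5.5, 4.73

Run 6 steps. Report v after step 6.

v_post = 3.6665

step 1: x_pred=-1.5030  r=5.7030  x^+=1.2116  v^+=2.0072  a^+=2.9706
step 2: x_pred=3.9008  r=-8.4408  x^+=-0.1170  v^+=0.1303  a^+=-1.3668
step 3: x_pred=-0.4797  r=1.8897  x^+=0.4198  v^+=-0.0320  a^+=-0.3958
step 4: x_pred=0.2569  r=4.0531  x^+=2.1862  v^+=1.7246  a^+=1.6869
step 5: x_pred=4.1987  r=1.3013  x^+=4.8181  v^+=3.7943  a^+=2.3556
step 6: x_pred=8.7787  r=-4.0487  x^+=6.8515  v^+=3.6665  a^+=0.2751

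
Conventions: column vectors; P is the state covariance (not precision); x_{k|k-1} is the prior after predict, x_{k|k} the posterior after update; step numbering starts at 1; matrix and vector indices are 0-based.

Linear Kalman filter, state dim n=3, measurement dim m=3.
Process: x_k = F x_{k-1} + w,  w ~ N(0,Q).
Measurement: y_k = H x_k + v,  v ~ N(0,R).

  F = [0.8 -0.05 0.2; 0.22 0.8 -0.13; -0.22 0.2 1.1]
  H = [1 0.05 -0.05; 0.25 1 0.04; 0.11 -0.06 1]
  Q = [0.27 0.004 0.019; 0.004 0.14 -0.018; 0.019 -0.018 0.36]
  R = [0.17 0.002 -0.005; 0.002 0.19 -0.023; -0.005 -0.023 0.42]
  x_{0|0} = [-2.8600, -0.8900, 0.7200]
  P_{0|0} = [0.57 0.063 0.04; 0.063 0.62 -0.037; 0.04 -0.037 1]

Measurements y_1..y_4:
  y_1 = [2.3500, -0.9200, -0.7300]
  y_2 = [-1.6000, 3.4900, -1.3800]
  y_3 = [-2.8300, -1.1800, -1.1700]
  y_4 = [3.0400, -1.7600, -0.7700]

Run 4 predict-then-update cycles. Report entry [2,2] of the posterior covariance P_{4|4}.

P_post[2,2] = 0.2549

step 1: x^-=[-2.0995, -1.4348, 1.2432]  P^-=[0.6848 0.0846 0.1772; 0.0846 0.6089 -0.1185; 0.1772 -0.1185 1.5812]  S=[0.8517 0.2967 0.1548; 0.2967 0.8806 -0.0425; 0.1548 -0.0425 2.0638]  K=[0.7730 0.0411 0.0628; -0.1088 0.7445 -0.0471; -0.0487 0.0418 0.7836]  nu=[4.5834, 0.9899, -1.8283]  x^+=[1.3692, -1.1102, -0.3712]  P^+=[0.1327 -0.0255 0.0054; -0.0255 0.1497 -0.0246; 0.0054 -0.0246 0.3263]
step 2: x^-=[1.0766, -0.5387, -0.9316]  P^-=[0.3726 -0.0076 0.0665; -0.0076 0.2436 -0.0633; 0.0665 -0.0633 0.7560]  S=[0.5380 0.1030 0.0606; 0.1030 0.4505 -0.0441; 0.0606 -0.0441 1.2038]  K=[0.6699 0.0483 0.0577; -0.0855 0.5463 -0.0411; -0.0311 0.0332 0.6401]  nu=[-2.6963, 3.7968, -0.5991]  x^+=[-0.5808, 1.7907, -1.1051]  P^+=[0.1150 -0.0198 0.0059; -0.0198 0.1103 -0.0206; 0.0059 -0.0206 0.2663]
step 3: x^-=[-0.7752, 1.4485, -0.7297]  P^-=[0.3584 -0.0033 0.0581; -0.0033 0.2177 -0.0574; 0.0581 -0.0574 0.6821]  S=[0.5248 0.1021 0.0546; 0.1021 0.4261 -0.0417; 0.0546 -0.0417 1.1269]  K=[0.6604 0.0552 0.0568; -0.0768 0.5180 -0.0399; -0.0299 0.0310 0.6166]  nu=[-2.1637, -2.4055, -0.2681]  x^+=[-2.3523, 0.3792, -0.9049]  P^+=[0.1133 -0.0180 0.0057; -0.0180 0.1045 -0.0201; 0.0057 -0.0201 0.2566]
step 4: x^-=[-2.0817, -0.0965, -0.4020]  P^-=[0.3567 -0.0019 0.0565; -0.0019 0.2142 -0.0566; 0.0565 -0.0566 0.6701]  S=[0.5234 0.1029 0.0534; 0.1029 0.4232 -0.0416; 0.0534 -0.0416 1.1144]  K=[0.6591 0.0569 0.0566; -0.0748 0.5139 -0.0398; -0.0299 0.0303 0.6125]  nu=[5.1065, -1.1270, -0.1448]  x^+=[1.2114, -1.0517, -0.6776]  P^+=[0.1130 -0.0177 0.0057; -0.0177 0.1036 -0.0200; 0.0057 -0.0200 0.2549]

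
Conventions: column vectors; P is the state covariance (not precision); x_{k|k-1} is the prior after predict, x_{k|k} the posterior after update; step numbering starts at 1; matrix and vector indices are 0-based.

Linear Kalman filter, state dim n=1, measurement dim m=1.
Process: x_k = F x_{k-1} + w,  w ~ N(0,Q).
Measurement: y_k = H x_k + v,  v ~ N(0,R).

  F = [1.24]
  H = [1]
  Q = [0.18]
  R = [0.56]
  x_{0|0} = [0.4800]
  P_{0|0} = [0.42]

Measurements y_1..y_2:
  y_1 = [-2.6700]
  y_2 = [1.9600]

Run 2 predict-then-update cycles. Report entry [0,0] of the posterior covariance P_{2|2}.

step 1: x^-=[0.5952]  P^-=[0.8258]  S=[1.3858]  K=[0.5959]  nu=[-3.2652]  x^+=[-1.3505]  P^+=[0.3337]
step 2: x^-=[-1.6747]  P^-=[0.6931]  S=[1.2531]  K=[0.5531]  nu=[3.6347]  x^+=[0.3357]  P^+=[0.3097]

P_post[0,0] = 0.3097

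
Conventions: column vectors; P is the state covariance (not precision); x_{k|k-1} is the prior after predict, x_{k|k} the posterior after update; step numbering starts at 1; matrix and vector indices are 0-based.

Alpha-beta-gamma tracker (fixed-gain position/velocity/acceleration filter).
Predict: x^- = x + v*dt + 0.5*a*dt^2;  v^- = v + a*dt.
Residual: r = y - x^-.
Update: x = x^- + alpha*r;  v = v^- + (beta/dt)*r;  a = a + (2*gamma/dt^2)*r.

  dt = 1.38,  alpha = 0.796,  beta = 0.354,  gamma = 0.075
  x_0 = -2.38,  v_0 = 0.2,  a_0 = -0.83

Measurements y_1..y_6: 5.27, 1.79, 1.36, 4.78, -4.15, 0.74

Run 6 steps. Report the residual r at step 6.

resid = 7.2336

step 1: x_pred=-2.8943  r=8.1643  x^+=3.6045  v^+=1.1489  a^+=-0.1869
step 2: x_pred=5.0120  r=-3.2220  x^+=2.4473  v^+=0.0644  a^+=-0.4407
step 3: x_pred=2.1166  r=-0.7566  x^+=1.5143  v^+=-0.7378  a^+=-0.5003
step 4: x_pred=0.0197  r=4.7603  x^+=3.8089  v^+=-0.2071  a^+=-0.1254
step 5: x_pred=3.4037  r=-7.5537  x^+=-2.6090  v^+=-2.3178  a^+=-0.7203
step 6: x_pred=-6.4936  r=7.2336  x^+=-0.7356  v^+=-1.4563  a^+=-0.1506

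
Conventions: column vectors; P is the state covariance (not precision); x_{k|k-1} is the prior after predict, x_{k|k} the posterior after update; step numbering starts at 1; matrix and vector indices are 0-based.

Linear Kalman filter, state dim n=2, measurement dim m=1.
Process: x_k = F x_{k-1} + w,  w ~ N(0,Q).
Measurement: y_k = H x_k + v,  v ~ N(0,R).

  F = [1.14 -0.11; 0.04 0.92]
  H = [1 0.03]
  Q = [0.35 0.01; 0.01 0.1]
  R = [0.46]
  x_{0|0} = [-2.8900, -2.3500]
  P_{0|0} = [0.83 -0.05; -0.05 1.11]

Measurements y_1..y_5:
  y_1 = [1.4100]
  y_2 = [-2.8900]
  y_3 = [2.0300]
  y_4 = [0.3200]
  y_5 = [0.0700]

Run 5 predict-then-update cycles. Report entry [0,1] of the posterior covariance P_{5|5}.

P_post[0,1] = -0.0663

step 1: x^-=[-3.0361, -2.2776]  P^-=[1.4546 -0.1167; -0.1167 1.0372]  S=[1.9086]  K=[0.7603; -0.0448]  nu=[4.5144]  x^+=[0.3963, -2.4800]  P^+=[0.3513 -0.0516; -0.0516 1.0333]
step 2: x^-=[0.7246, -2.2658]  P^-=[0.8320 -0.1325; -0.1325 0.9714]  S=[1.2849]  K=[0.6444; -0.0804]  nu=[-3.5467]  x^+=[-1.5609, -1.9806]  P^+=[0.2984 -0.0659; -0.0659 0.9630]
step 3: x^-=[-1.5615, -1.8846]  P^-=[0.7660 -0.1427; -0.1427 0.9108]  S=[1.2182]  K=[0.6252; -0.0947]  nu=[3.6481]  x^+=[0.7194, -2.2300]  P^+=[0.2897 -0.0705; -0.0705 0.8998]
step 4: x^-=[1.0654, -2.0228]  P^-=[0.7551 -0.1415; -0.1415 0.8569]  S=[1.2074]  K=[0.6219; -0.0959]  nu=[-0.6847]  x^+=[0.6396, -1.9571]  P^+=[0.2882 -0.0695; -0.0695 0.8458]
step 5: x^-=[0.9444, -1.7749]  P^-=[0.7522 -0.1350; -0.1350 0.8112]  S=[1.2048]  K=[0.6209; -0.0919]  nu=[-0.8212]  x^+=[0.4345, -1.6995]  P^+=[0.2876 -0.0663; -0.0663 0.8010]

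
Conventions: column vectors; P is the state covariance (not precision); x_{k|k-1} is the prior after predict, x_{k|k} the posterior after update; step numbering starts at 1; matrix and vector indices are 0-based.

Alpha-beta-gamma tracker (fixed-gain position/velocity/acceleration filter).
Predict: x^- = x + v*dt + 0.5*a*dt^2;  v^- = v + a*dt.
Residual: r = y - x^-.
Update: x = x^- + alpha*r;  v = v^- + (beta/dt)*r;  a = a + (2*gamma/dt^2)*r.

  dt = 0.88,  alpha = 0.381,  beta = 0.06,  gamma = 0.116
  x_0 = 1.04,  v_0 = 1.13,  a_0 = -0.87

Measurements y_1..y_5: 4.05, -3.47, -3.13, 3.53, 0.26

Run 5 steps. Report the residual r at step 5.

resid = 5.4982

step 1: x_pred=1.6975  r=2.3525  x^+=2.5938  v^+=0.5248  a^+=-0.1652
step 2: x_pred=2.9917  r=-6.4617  x^+=0.5298  v^+=-0.0612  a^+=-2.1011
step 3: x_pred=-0.3376  r=-2.7924  x^+=-1.4015  v^+=-2.1005  a^+=-2.9376
step 4: x_pred=-4.3874  r=7.9174  x^+=-1.3709  v^+=-4.1458  a^+=-0.5657
step 5: x_pred=-5.2382  r=5.4982  x^+=-3.1434  v^+=-4.2687  a^+=1.0815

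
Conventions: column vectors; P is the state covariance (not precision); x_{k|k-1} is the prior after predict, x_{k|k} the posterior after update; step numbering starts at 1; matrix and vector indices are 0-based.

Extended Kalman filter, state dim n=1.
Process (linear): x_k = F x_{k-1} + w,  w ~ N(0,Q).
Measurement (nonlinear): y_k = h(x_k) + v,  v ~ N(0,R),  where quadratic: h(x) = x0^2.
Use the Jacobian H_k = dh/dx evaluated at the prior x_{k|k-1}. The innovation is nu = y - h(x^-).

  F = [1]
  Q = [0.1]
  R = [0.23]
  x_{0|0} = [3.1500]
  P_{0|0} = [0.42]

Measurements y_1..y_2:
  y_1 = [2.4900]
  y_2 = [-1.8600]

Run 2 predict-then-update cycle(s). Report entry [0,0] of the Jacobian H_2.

step 1: x^-=[3.1500]  P^-=[0.5200]  H_jac=[6.3000]  S=[20.8688]  K=[0.1570]  nu=[-7.4325]  x^+=[1.9832]  P^+=[0.0057]
step 2: x^-=[1.9832]  P^-=[0.1057]  H_jac=[3.9665]  S=[1.8935]  K=[0.2215]  nu=[-5.7932]  x^+=[0.7001]  P^+=[0.0128]

H_jac[0,0] = 3.9665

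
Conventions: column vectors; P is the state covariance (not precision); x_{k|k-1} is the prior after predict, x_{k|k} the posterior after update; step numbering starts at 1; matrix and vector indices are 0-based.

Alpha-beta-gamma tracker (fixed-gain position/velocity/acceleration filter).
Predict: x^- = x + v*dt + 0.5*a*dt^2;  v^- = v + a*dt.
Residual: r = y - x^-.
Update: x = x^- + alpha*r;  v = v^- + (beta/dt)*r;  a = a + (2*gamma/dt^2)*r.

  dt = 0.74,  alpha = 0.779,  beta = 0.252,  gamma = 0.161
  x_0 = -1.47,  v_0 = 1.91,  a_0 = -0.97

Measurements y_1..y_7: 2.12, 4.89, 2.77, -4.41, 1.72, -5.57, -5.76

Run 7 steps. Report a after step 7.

a_post = -0.5615

step 1: x_pred=-0.3222  r=2.4422  x^+=1.5803  v^+=2.0239  a^+=0.4661
step 2: x_pred=3.2055  r=1.6845  x^+=4.5177  v^+=2.9424  a^+=1.4566
step 3: x_pred=7.0939  r=-4.3239  x^+=3.7256  v^+=2.5478  a^+=-1.0860
step 4: x_pred=5.3136  r=-9.7236  x^+=-2.2611  v^+=-1.5671  a^+=-6.8036
step 5: x_pred=-5.2836  r=7.0036  x^+=0.1722  v^+=-4.2168  a^+=-2.6854
step 6: x_pred=-3.6835  r=-1.8865  x^+=-5.1531  v^+=-6.8464  a^+=-3.7947
step 7: x_pred=-11.2584  r=5.4984  x^+=-6.9752  v^+=-7.7821  a^+=-0.5615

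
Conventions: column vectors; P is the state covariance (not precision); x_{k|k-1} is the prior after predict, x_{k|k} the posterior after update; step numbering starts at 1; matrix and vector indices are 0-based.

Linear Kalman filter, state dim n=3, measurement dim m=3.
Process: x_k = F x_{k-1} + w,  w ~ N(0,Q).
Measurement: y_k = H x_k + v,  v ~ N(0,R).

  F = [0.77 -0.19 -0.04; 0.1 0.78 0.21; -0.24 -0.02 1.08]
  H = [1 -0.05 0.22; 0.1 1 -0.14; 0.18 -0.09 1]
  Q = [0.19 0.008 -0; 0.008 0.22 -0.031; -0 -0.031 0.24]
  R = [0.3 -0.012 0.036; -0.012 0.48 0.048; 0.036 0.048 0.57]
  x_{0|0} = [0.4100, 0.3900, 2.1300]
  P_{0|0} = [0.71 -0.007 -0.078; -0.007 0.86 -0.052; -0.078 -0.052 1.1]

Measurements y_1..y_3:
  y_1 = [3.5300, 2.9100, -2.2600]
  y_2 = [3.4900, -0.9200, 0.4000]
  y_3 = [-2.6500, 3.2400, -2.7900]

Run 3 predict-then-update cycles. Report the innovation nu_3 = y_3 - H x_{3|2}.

step 1: x^-=[0.1564, 0.7925, 2.1942]  P^-=[0.6498 -0.0867 -0.2307; -0.0867 0.7774 0.1413; -0.2307 0.1413 1.6069]  S=[0.9336 -0.0624 0.2689; -0.0624 1.2450 -0.1243; 0.2689 -0.1243 2.0986]  K=[0.6877 0.0293 -0.1368; -0.0818 0.6048 0.0728; -0.0933 -0.0155 0.7509]  nu=[2.9305, 2.4090, -4.4110]  x^+=[2.8459, 1.6885, -1.4287]  P^+=[0.2201 -0.0360 -0.0947; -0.0360 0.3127 0.1022; -0.0947 0.1022 0.4502]
step 2: x^-=[1.9276, 1.3016, -2.2598]  P^-=[0.3504 -0.0683 -0.1606; -0.0683 0.4562 0.1480; -0.1606 0.1480 0.8222]  S=[0.6243 -0.0405 0.1115; -0.0405 0.9052 0.0243; 0.1115 0.0243 1.3250]  K=[0.5315 0.0149 -0.1139; -0.0758 0.4683 0.0692; -0.0858 -0.0013 0.5959]  nu=[2.1246, -2.7307, 2.4299]  x^+=[2.7393, 0.0300, -0.9907]  P^+=[0.1709 -0.0328 -0.0788; -0.0328 0.2445 0.0871; -0.0788 0.0871 0.3585]
step 3: x^-=[2.1432, 0.0893, -1.7280]  P^-=[0.3165 -0.0558 -0.1312; -0.0558 0.4064 0.1171; -0.1312 0.1171 0.7049]  S=[0.5969 -0.0358 0.1108; -0.0358 0.8631 0.0176; 0.1108 0.0176 1.2220]  K=[0.5066 0.0164 -0.1028; -0.0685 0.4414 0.0575; -0.0735 -0.0083 0.5557]  nu=[-4.4086, 2.6945, -1.4397]  x^+=[0.1021, 1.4978, -2.2264]  P^+=[0.1623 -0.0294 -0.0715; -0.0294 0.2292 0.0774; -0.0715 0.0774 0.3335]

innov = [-4.4086, 2.6945, -1.4397]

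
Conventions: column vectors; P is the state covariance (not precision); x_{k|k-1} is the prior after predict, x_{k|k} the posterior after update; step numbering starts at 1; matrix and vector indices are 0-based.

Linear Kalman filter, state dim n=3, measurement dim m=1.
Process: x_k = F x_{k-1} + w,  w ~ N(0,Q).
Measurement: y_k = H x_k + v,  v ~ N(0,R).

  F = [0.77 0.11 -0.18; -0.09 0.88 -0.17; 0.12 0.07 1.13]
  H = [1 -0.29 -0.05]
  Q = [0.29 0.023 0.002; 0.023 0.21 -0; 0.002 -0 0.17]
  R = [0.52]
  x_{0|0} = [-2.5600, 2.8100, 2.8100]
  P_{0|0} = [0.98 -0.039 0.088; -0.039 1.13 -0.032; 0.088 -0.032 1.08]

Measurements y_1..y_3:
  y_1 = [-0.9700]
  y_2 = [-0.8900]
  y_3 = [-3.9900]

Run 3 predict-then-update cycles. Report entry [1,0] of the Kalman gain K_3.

step 1: x^-=[-2.1679, 2.2255, 3.0648]  P^-=[0.8900 0.0671 -0.0499; 0.0671 1.1427 -0.1945; -0.0499 -0.1945 1.5868]  S=[1.4705]  K=[0.5937; -0.1731; -0.0496]  nu=[1.9965]  x^+=[-0.9826, 1.8798, 2.9659]  P^+=[0.3717 0.2182 -0.0067; 0.2182 1.0986 -0.2071; -0.0067 -0.2071 1.5832]
step 2: x^-=[-1.0837, 1.2385, 3.3651]  P^-=[0.6220 0.3352 -0.2914; 0.3352 1.1367 -0.4215; -0.2914 -0.4215 2.1715]  S=[1.0655]  K=[0.5062; 0.0250; -0.2607]  nu=[0.7211]  x^+=[-0.7187, 1.2565, 3.1771]  P^+=[0.3490 0.3217 -0.1508; 0.3217 1.1361 -0.4146; -0.1508 -0.4146 2.0991]
step 3: x^-=[-0.9870, 0.6303, 3.5919]  P^-=[0.6914 0.4785 -0.5366; 0.4785 1.2217 -0.6940; -0.5366 -0.6940 2.7598]  S=[1.0770]  K=[0.5380; 0.1476; -0.4395]  nu=[-2.6406]  x^+=[-2.4077, 0.2406, 4.7525]  P^+=[0.3796 0.3930 -0.2820; 0.3930 1.1983 -0.6241; -0.2820 -0.6241 2.5518]

K[1,0] = 0.1476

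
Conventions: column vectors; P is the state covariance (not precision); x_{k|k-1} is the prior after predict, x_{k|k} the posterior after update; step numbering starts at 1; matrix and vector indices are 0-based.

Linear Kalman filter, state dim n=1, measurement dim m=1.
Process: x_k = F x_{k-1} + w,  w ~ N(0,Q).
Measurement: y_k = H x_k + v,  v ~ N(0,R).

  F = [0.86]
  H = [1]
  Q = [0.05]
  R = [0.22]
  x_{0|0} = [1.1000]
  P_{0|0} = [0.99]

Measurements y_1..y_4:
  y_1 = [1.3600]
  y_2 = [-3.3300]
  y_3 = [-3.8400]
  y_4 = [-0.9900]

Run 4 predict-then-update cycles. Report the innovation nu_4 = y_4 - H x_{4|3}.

step 1: x^-=[0.9460]  P^-=[0.7822]  S=[1.0022]  K=[0.7805]  nu=[0.4140]  x^+=[1.2691]  P^+=[0.1717]
step 2: x^-=[1.0914]  P^-=[0.1770]  S=[0.3970]  K=[0.4458]  nu=[-4.4214]  x^+=[-0.8798]  P^+=[0.0981]
step 3: x^-=[-0.7566]  P^-=[0.1225]  S=[0.3425]  K=[0.3577]  nu=[-3.0834]  x^+=[-1.8597]  P^+=[0.0787]
step 4: x^-=[-1.5993]  P^-=[0.1082]  S=[0.3282]  K=[0.3297]  nu=[0.6093]  x^+=[-1.3984]  P^+=[0.0725]

innov = [0.6093]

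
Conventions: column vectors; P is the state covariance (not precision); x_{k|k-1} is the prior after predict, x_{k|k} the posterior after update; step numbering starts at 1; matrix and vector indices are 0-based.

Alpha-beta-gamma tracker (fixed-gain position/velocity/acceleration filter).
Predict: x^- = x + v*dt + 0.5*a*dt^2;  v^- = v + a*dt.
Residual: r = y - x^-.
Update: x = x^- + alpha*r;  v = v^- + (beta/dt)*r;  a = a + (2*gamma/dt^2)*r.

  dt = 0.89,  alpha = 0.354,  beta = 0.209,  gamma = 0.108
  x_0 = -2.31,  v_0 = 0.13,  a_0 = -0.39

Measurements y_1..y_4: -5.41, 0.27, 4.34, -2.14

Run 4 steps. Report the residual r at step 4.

step 1: x_pred=-2.3488  r=-3.0612  x^+=-3.4324  v^+=-0.9360  a^+=-1.2248
step 2: x_pred=-4.7505  r=5.0205  x^+=-2.9733  v^+=-0.8470  a^+=0.1443
step 3: x_pred=-3.6700  r=8.0100  x^+=-0.8345  v^+=1.1624  a^+=2.3286
step 4: x_pred=1.1223  r=-3.2623  x^+=-0.0326  v^+=2.4687  a^+=1.4390

resid = -3.2623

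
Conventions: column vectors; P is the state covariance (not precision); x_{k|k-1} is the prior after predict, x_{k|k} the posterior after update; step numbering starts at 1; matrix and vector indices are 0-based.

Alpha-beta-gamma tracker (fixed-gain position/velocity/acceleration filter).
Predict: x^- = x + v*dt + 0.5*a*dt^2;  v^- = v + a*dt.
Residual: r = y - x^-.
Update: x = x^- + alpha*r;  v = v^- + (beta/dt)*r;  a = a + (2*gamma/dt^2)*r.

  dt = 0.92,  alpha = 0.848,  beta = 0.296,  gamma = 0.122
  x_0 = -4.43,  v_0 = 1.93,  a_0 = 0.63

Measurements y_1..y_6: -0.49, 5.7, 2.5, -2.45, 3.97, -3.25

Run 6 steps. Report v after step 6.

step 1: x_pred=-2.3878  r=1.8978  x^+=-0.7785  v^+=3.1202  a^+=1.1771
step 2: x_pred=2.5903  r=3.1097  x^+=5.2273  v^+=5.2036  a^+=2.0736
step 3: x_pred=10.8922  r=-8.3922  x^+=3.7756  v^+=4.4112  a^+=-0.3457
step 4: x_pred=7.6876  r=-10.1376  x^+=-0.9091  v^+=0.8315  a^+=-3.2682
step 5: x_pred=-1.5272  r=5.4972  x^+=3.1344  v^+=-0.4066  a^+=-1.6835
step 6: x_pred=2.0479  r=-5.2979  x^+=-2.4447  v^+=-3.6599  a^+=-3.2107

v_post = -3.6599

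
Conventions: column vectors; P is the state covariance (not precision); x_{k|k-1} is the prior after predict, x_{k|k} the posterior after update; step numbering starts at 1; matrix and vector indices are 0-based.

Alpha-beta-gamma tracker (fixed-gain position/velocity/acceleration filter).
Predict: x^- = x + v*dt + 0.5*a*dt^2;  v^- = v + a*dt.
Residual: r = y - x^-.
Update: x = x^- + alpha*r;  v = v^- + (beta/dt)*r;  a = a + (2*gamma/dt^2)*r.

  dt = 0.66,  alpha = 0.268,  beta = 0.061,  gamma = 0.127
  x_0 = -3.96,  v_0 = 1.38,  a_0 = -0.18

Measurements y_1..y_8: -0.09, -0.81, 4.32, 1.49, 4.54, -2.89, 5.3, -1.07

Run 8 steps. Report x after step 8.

x_post = 2.3676

step 1: x_pred=-3.0884  r=2.9984  x^+=-2.2848  v^+=1.5383  a^+=1.5684
step 2: x_pred=-0.9279  r=0.1179  x^+=-0.8963  v^+=2.5844  a^+=1.6372
step 3: x_pred=1.1659  r=3.1541  x^+=2.0112  v^+=3.9564  a^+=3.4763
step 4: x_pred=5.3796  r=-3.8896  x^+=4.3372  v^+=5.8913  a^+=1.2083
step 5: x_pred=8.4886  r=-3.9486  x^+=7.4304  v^+=6.3238  a^+=-1.0941
step 6: x_pred=11.3658  r=-14.2558  x^+=7.5452  v^+=4.2841  a^+=-9.4067
step 7: x_pred=8.3239  r=-3.0239  x^+=7.5135  v^+=-2.2038  a^+=-11.1700
step 8: x_pred=3.6262  r=-4.6962  x^+=2.3676  v^+=-10.0101  a^+=-13.9083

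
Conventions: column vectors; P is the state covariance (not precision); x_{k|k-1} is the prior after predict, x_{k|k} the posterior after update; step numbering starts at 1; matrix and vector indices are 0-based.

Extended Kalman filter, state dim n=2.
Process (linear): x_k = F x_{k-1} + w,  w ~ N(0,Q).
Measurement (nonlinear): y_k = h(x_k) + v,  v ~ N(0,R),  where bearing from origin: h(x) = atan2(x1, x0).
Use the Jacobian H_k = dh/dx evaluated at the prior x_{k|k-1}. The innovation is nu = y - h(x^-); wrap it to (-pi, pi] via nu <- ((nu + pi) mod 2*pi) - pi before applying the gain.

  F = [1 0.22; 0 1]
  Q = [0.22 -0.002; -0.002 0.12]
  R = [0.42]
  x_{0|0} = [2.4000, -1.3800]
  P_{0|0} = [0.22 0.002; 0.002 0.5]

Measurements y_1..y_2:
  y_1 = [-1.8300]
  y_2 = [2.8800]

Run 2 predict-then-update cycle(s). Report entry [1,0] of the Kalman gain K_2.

step 1: x^-=[2.0964, -1.3800]  P^-=[0.4651 0.1100; 0.1100 0.6200]  H_jac=[0.2191 0.3328]  S=[0.5270]  K=[0.2628; 0.4372]  nu=[-1.2478]  x^+=[1.7685, -1.9256]  P^+=[0.4287 0.0494; 0.0494 0.5192]
step 2: x^-=[1.3449, -1.9256]  P^-=[0.6956 0.1617; 0.1617 0.6392]  H_jac=[0.3491 0.2438]  S=[0.5703]  K=[0.4949; 0.3722]  nu=[-2.4420]  x^+=[0.1363, -2.8346]  P^+=[0.5559 0.0566; 0.0566 0.5602]

K[1,0] = 0.3722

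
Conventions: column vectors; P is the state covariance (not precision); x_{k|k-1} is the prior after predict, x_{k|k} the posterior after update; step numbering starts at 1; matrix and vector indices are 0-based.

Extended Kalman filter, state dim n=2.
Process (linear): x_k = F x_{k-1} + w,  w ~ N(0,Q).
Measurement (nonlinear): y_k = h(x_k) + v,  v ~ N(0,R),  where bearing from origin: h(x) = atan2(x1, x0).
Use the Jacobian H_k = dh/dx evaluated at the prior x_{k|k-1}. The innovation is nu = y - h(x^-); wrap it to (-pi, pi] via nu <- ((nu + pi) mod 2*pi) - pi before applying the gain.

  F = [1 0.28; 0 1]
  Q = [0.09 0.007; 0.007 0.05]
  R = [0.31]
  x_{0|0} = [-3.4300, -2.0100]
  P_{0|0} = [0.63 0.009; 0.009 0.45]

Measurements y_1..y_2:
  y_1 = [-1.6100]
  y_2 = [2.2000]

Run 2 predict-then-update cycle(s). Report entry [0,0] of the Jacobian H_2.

step 1: x^-=[-3.9928, -2.0100]  P^-=[0.7603 0.1420; 0.1420 0.5000]  H_jac=[0.1006 -0.1998]  S=[0.3319]  K=[0.1449; -0.2579]  nu=[1.0652]  x^+=[-3.8384, -2.2848]  P^+=[0.7533 0.1544; 0.1544 0.4779]
step 2: x^-=[-4.4782, -2.2848]  P^-=[0.9673 0.2952; 0.2952 0.5279]  H_jac=[0.0904 -0.1772]  S=[0.3250]  K=[0.1081; -0.2057]  nu=[-1.4134]  x^+=[-4.6309, -1.9941]  P^+=[0.9635 0.3025; 0.3025 0.5142]

H_jac[0,0] = 0.0904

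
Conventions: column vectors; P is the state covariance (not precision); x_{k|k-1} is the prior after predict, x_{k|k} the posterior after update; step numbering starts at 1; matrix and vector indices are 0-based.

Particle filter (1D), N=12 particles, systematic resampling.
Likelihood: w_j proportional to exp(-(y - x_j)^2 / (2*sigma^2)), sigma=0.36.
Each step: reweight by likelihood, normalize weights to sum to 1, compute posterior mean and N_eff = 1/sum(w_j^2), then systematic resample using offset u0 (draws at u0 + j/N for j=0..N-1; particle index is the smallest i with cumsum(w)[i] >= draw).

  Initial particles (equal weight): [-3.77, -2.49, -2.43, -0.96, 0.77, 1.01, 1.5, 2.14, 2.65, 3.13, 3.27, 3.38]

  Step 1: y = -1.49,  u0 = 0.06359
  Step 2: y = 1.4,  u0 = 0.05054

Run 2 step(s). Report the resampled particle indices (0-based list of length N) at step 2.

step 1: w=[0.0000, 0.0538, 0.0843, 0.8620, 0.0000, 0.0000, 0.0000, 0.0000, 0.0000, 0.0000, 0.0000, 0.0000]  mean=-1.1662  Neff=1.3281  idx=[2, 3, 3, 3, 3, 3, 3, 3, 3, 3, 3, 3]
step 2: w=[0.0000, 0.0909, 0.0909, 0.0909, 0.0909, 0.0909, 0.0909, 0.0909, 0.0909, 0.0909, 0.0909, 0.0909]  mean=-0.9600  Neff=11.0000  idx=[1, 2, 3, 4, 5, 6, 7, 7, 8, 9, 10, 11]

resampled_idx = [1, 2, 3, 4, 5, 6, 7, 7, 8, 9, 10, 11]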